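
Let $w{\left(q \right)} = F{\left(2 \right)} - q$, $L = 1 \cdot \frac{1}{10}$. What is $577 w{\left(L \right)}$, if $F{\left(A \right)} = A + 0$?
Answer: $\frac{10963}{10} \approx 1096.3$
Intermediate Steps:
$F{\left(A \right)} = A$
$L = \frac{1}{10}$ ($L = 1 \cdot \frac{1}{10} = \frac{1}{10} \approx 0.1$)
$w{\left(q \right)} = 2 - q$
$577 w{\left(L \right)} = 577 \left(2 - \frac{1}{10}\right) = 577 \cdot \frac{19}{10} = \frac{10963}{10}$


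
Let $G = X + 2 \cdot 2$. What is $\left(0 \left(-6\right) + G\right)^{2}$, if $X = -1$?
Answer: $9$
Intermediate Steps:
$G = 3$ ($G = -1 + 2 \cdot 2 = -1 + 4 = 3$)
$\left(0 \left(-6\right) + G\right)^{2} = \left(0 \left(-6\right) + 3\right)^{2} = \left(0 + 3\right)^{2} = 3^{2} = 9$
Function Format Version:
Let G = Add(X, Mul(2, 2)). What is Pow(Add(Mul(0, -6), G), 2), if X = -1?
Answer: 9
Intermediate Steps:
G = 3 (G = Add(-1, Mul(2, 2)) = Add(-1, 4) = 3)
Pow(Add(Mul(0, -6), G), 2) = Pow(Add(Mul(0, -6), 3), 2) = Pow(Add(0, 3), 2) = Pow(3, 2) = 9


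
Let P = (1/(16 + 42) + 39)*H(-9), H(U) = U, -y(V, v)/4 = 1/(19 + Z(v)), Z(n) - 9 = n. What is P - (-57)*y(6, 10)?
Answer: -20715/58 ≈ -357.16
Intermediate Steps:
Z(n) = 9 + n
y(V, v) = -4/(28 + v) (y(V, v) = -4/(19 + (9 + v)) = -4/(28 + v))
P = -20367/58 (P = (1/(16 + 42) + 39)*(-9) = (1/58 + 39)*(-9) = (2263/58)*(-9) = -20367/58 ≈ -351.16)
P - (-57)*y(6, 10) = -20367/58 - (-57)*(-4/(28 + 10)) = -20367/58 - (-57)*(-4/38) = -20367/58 - (-57)*(-4*1/38) = -20367/58 - (-57)*(-2)/19 = -20367/58 - 1*6 = -20367/58 - 6 = -20715/58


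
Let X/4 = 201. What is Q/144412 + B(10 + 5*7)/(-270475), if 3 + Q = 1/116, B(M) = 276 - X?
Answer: 8751091351/4530940941200 ≈ 0.0019314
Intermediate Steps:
X = 804 (X = 4*201 = 804)
B(M) = -528 (B(M) = 276 - 1*804 = 276 - 804 = -528)
Q = -347/116 (Q = -3 + 1/116 = -347/116 ≈ -2.9914)
Q/144412 + B(10 + 5*7)/(-270475) = -347/116/144412 - 528/(-270475) = -347/116*1/144412 - 528*(-1/270475) = -347/16751792 + 528/270475 = 8751091351/4530940941200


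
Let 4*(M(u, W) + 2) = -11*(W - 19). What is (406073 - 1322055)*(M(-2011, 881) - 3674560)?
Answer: 3368003985215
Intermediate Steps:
M(u, W) = 201/4 - 11*W/4 (M(u, W) = -2 + (-11*(W - 19))/4 = -2 + (-11*(-19 + W))/4 = -2 + (209 - 11*W)/4 = -2 + (209/4 - 11*W/4) = 201/4 - 11*W/4)
(406073 - 1322055)*(M(-2011, 881) - 3674560) = (406073 - 1322055)*((201/4 - 11/4*881) - 3674560) = -915982*((201/4 - 9691/4) - 3674560) = -915982*(-4745/2 - 3674560) = -915982*(-7353865/2) = 3368003985215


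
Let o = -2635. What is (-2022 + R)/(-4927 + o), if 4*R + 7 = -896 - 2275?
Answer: 5633/15124 ≈ 0.37245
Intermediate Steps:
R = -1589/2 (R = -7/4 + (-896 - 2275)/4 = -7/4 + (¼)*(-3171) = -7/4 - 3171/4 = -1589/2 ≈ -794.50)
(-2022 + R)/(-4927 + o) = (-2022 - 1589/2)/(-4927 - 2635) = -5633/2/(-7562) = -5633/2*(-1/7562) = 5633/15124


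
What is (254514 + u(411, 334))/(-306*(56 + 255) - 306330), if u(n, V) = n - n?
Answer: -42419/66916 ≈ -0.63391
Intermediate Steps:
u(n, V) = 0
(254514 + u(411, 334))/(-306*(56 + 255) - 306330) = (254514 + 0)/(-306*(56 + 255) - 306330) = 254514/(-306*311 - 306330) = 254514/(-95166 - 306330) = 254514/(-401496) = 254514*(-1/401496) = -42419/66916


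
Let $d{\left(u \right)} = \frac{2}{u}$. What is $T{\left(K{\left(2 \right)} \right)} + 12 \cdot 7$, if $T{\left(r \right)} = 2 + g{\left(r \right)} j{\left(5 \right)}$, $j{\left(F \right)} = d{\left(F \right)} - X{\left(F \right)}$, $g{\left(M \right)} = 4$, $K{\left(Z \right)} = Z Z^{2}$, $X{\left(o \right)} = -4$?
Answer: $\frac{518}{5} \approx 103.6$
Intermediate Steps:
$K{\left(Z \right)} = Z^{3}$
$j{\left(F \right)} = 4 + \frac{2}{F}$ ($j{\left(F \right)} = \frac{2}{F} - -4 = \frac{2}{F} + 4 = 4 + \frac{2}{F}$)
$T{\left(r \right)} = \frac{98}{5}$ ($T{\left(r \right)} = 2 + 4 \left(4 + \frac{2}{5}\right) = 2 + 4 \cdot \frac{22}{5} = 2 + \frac{88}{5} = \frac{98}{5}$)
$T{\left(K{\left(2 \right)} \right)} + 12 \cdot 7 = \frac{98}{5} + 12 \cdot 7 = \frac{98}{5} + 84 = \frac{518}{5}$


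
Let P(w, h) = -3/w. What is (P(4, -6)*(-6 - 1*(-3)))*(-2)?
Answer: -9/2 ≈ -4.5000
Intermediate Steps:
(P(4, -6)*(-6 - 1*(-3)))*(-2) = ((-3/4)*(-6 - 1*(-3)))*(-2) = ((-3*1/4)*(-6 + 3))*(-2) = -3/4*(-3)*(-2) = (9/4)*(-2) = -9/2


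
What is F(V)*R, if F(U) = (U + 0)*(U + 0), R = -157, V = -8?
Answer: -10048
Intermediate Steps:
F(U) = U² (F(U) = U*U = U²)
F(V)*R = (-8)²*(-157) = 64*(-157) = -10048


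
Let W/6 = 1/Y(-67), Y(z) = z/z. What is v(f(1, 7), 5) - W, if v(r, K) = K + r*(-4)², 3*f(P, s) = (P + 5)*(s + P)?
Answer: 255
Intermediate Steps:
Y(z) = 1
f(P, s) = (5 + P)*(P + s)/3 (f(P, s) = ((P + 5)*(s + P))/3 = ((5 + P)*(P + s))/3 = (5 + P)*(P + s)/3)
v(r, K) = K + 16*r (v(r, K) = K + r*16 = K + 16*r)
W = 6 (W = 6/1 = 6*1 = 6)
v(f(1, 7), 5) - W = (5 + 16*((⅓)*1² + (5/3)*1 + (5/3)*7 + (⅓)*1*7)) - 1*6 = (5 + 16*((⅓)*1 + 5/3 + 35/3 + 7/3)) - 6 = (5 + 16*(⅓ + 5/3 + 35/3 + 7/3)) - 6 = (5 + 16*16) - 6 = (5 + 256) - 6 = 261 - 6 = 255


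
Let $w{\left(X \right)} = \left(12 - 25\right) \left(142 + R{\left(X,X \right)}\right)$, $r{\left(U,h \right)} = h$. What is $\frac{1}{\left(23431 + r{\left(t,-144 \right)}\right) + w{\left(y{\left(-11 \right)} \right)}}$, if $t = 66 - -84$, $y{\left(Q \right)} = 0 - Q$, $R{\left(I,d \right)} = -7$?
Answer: $\frac{1}{21532} \approx 4.6442 \cdot 10^{-5}$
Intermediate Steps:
$y{\left(Q \right)} = - Q$
$t = 150$ ($t = 66 + 84 = 150$)
$w{\left(X \right)} = -1755$ ($w{\left(X \right)} = \left(12 - 25\right) \left(142 - 7\right) = \left(-13\right) 135 = -1755$)
$\frac{1}{\left(23431 + r{\left(t,-144 \right)}\right) + w{\left(y{\left(-11 \right)} \right)}} = \frac{1}{\left(23431 - 144\right) - 1755} = \frac{1}{23287 - 1755} = \frac{1}{21532}$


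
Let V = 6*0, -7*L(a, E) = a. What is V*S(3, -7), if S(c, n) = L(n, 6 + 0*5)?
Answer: 0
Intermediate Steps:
L(a, E) = -a/7
S(c, n) = -n/7
V = 0
V*S(3, -7) = 0*(-1/7*(-7)) = 0*1 = 0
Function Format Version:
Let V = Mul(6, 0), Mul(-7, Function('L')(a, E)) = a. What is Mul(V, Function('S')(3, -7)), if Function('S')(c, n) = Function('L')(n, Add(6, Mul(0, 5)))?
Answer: 0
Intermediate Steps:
Function('L')(a, E) = Mul(Rational(-1, 7), a)
Function('S')(c, n) = Mul(Rational(-1, 7), n)
V = 0
Mul(V, Function('S')(3, -7)) = Mul(0, Mul(Rational(-1, 7), -7)) = Mul(0, 1) = 0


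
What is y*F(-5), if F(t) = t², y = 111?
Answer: 2775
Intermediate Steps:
y*F(-5) = 111*(-5)² = 111*25 = 2775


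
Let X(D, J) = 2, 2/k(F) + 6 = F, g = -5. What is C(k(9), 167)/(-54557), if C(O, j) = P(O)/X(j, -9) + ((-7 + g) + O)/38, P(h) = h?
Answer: -2/3109749 ≈ -6.4314e-7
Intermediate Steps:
k(F) = 2/(-6 + F)
C(O, j) = -6/19 + 10*O/19 (C(O, j) = O/2 + ((-7 - 5) + O)/38 = O*(½) + (-12 + O)*(1/38) = O/2 + (-6/19 + O/38) = -6/19 + 10*O/19)
C(k(9), 167)/(-54557) = (-6/19 + 10*(2/(-6 + 9))/19)/(-54557) = (-6/19 + 10*(2/3)/19)*(-1/54557) = (-6/19 + 10*(2*(⅓))/19)*(-1/54557) = (-6/19 + (10/19)*(⅔))*(-1/54557) = (-6/19 + 20/57)*(-1/54557) = (2/57)*(-1/54557) = -2/3109749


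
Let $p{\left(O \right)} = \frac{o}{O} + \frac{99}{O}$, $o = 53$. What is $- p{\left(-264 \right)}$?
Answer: $\frac{19}{33} \approx 0.57576$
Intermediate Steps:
$p{\left(O \right)} = \frac{152}{O}$ ($p{\left(O \right)} = \frac{53}{O} + \frac{99}{O} = \frac{152}{O}$)
$- p{\left(-264 \right)} = - \frac{152}{-264} = - \frac{152 \left(-1\right)}{264} = \left(-1\right) \left(- \frac{19}{33}\right) = \frac{19}{33}$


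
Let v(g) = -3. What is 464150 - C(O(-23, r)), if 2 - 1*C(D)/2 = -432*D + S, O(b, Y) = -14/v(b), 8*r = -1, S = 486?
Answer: 461086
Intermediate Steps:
r = -⅛ (r = (⅛)*(-1) = -⅛ ≈ -0.12500)
O(b, Y) = 14/3 (O(b, Y) = -14/(-3) = -14*(-⅓) = 14/3)
C(D) = -968 + 864*D (C(D) = 4 - 2*(-432*D + 486) = 4 - 2*(486 - 432*D) = 4 + (-972 + 864*D) = -968 + 864*D)
464150 - C(O(-23, r)) = 464150 - (-968 + 864*(14/3)) = 464150 - (-968 + 4032) = 464150 - 1*3064 = 464150 - 3064 = 461086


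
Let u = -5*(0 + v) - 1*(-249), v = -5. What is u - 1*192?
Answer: 82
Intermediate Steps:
u = 274 (u = -5*(0 - 5) - 1*(-249) = -5*(-5) + 249 = 25 + 249 = 274)
u - 1*192 = 274 - 1*192 = 274 - 192 = 82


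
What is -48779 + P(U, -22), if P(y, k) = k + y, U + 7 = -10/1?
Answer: -48818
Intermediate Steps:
U = -17 (U = -7 - 10/1 = -7 + 1*(-10) = -7 - 10 = -17)
-48779 + P(U, -22) = -48779 + (-22 - 17) = -48779 - 39 = -48818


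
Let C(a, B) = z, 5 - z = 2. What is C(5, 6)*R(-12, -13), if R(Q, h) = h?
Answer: -39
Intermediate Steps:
z = 3 (z = 5 - 1*2 = 5 - 2 = 3)
C(a, B) = 3
C(5, 6)*R(-12, -13) = 3*(-13) = -39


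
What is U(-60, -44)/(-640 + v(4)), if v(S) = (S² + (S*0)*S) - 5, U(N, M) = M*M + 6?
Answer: -1942/629 ≈ -3.0874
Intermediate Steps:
U(N, M) = 6 + M² (U(N, M) = M² + 6 = 6 + M²)
v(S) = -5 + S² (v(S) = (S² + 0*S) - 5 = (S² + 0) - 5 = S² - 5 = -5 + S²)
U(-60, -44)/(-640 + v(4)) = (6 + (-44)²)/(-640 + (-5 + 4²)) = (6 + 1936)/(-640 + (-5 + 16)) = 1942/(-640 + 11) = 1942/(-629) = 1942*(-1/629) = -1942/629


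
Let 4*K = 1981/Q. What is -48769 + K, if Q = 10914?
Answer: -2129057483/43656 ≈ -48769.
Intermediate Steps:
K = 1981/43656 (K = (1981/10914)/4 = (1981*(1/10914))/4 = (¼)*(1981/10914) = 1981/43656 ≈ 0.045377)
-48769 + K = -48769 + 1981/43656 = -2129057483/43656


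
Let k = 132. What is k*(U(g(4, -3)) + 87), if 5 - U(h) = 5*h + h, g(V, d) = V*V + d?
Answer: 1848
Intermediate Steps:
g(V, d) = d + V² (g(V, d) = V² + d = d + V²)
U(h) = 5 - 6*h (U(h) = 5 - (5*h + h) = 5 - 6*h)
k*(U(g(4, -3)) + 87) = 132*((5 - 6*(-3 + 4²)) + 87) = 132*((5 - 6*(-3 + 16)) + 87) = 132*((5 - 6*13) + 87) = 132*((5 - 78) + 87) = 132*(-73 + 87) = 132*14 = 1848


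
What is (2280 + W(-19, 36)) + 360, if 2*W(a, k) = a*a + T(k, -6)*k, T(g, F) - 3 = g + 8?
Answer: 7333/2 ≈ 3666.5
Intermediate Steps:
T(g, F) = 11 + g (T(g, F) = 3 + (g + 8) = 3 + (8 + g) = 11 + g)
W(a, k) = a**2/2 + k*(11 + k)/2 (W(a, k) = (a*a + (11 + k)*k)/2 = (a**2 + k*(11 + k))/2 = a**2/2 + k*(11 + k)/2)
(2280 + W(-19, 36)) + 360 = (2280 + ((1/2)*(-19)**2 + (1/2)*36*(11 + 36))) + 360 = (2280 + ((1/2)*361 + (1/2)*36*47)) + 360 = (2280 + (361/2 + 846)) + 360 = (2280 + 2053/2) + 360 = 6613/2 + 360 = 7333/2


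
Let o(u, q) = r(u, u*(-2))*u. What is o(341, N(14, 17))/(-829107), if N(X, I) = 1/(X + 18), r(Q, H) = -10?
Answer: 3410/829107 ≈ 0.0041129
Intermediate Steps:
N(X, I) = 1/(18 + X)
o(u, q) = -10*u
o(341, N(14, 17))/(-829107) = -10*341/(-829107) = -3410*(-1/829107) = 3410/829107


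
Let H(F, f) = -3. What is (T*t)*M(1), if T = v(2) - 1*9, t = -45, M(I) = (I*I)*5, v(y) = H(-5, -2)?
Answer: 2700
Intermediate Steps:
v(y) = -3
M(I) = 5*I² (M(I) = I²*5 = 5*I²)
T = -12 (T = -3 - 1*9 = -3 - 9 = -12)
(T*t)*M(1) = (-12*(-45))*(5*1²) = 540*(5*1) = 540*5 = 2700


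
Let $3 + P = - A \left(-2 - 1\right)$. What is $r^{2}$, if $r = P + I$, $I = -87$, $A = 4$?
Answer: $6084$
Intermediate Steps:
$P = 9$ ($P = -3 - 4 \left(-2 - 1\right) = -3 - 4 \left(-3\right) = -3 - -12 = -3 + 12 = 9$)
$r = -78$ ($r = 9 - 87 = -78$)
$r^{2} = \left(-78\right)^{2} = 6084$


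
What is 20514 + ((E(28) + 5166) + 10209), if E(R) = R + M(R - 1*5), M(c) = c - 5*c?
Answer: 35825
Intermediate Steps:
M(c) = -4*c
E(R) = 20 - 3*R (E(R) = R - 4*(R - 1*5) = R - 4*(R - 5) = R - 4*(-5 + R) = R + (20 - 4*R) = 20 - 3*R)
20514 + ((E(28) + 5166) + 10209) = 20514 + (((20 - 3*28) + 5166) + 10209) = 20514 + (((20 - 84) + 5166) + 10209) = 20514 + ((-64 + 5166) + 10209) = 20514 + (5102 + 10209) = 20514 + 15311 = 35825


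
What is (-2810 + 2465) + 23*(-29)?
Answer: -1012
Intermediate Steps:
(-2810 + 2465) + 23*(-29) = -345 - 667 = -1012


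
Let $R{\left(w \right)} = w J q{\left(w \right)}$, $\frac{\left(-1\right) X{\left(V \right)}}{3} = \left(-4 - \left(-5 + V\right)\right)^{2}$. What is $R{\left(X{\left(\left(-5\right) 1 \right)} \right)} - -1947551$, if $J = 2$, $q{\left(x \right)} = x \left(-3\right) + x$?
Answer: $1900895$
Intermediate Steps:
$q{\left(x \right)} = - 2 x$ ($q{\left(x \right)} = - 3 x + x = - 2 x$)
$X{\left(V \right)} = - 3 \left(1 - V\right)^{2}$ ($X{\left(V \right)} = - 3 \left(-4 - \left(-5 + V\right)\right)^{2} = - 3 \left(1 - V\right)^{2}$)
$R{\left(w \right)} = - 4 w^{2}$ ($R{\left(w \right)} = w 2 \left(- 2 w\right) = 2 w \left(- 2 w\right) = - 4 w^{2}$)
$R{\left(X{\left(\left(-5\right) 1 \right)} \right)} - -1947551 = - 4 \left(- 3 \left(-1 - 5\right)^{2}\right)^{2} - -1947551 = - 4 \left(- 3 \left(-1 - 5\right)^{2}\right)^{2} + 1947551 = - 4 \left(- 3 \left(-6\right)^{2}\right)^{2} + 1947551 = - 4 \left(\left(-3\right) 36\right)^{2} + 1947551 = - 4 \left(-108\right)^{2} + 1947551 = \left(-4\right) 11664 + 1947551 = -46656 + 1947551 = 1900895$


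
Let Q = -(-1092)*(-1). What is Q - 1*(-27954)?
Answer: 26862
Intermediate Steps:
Q = -1092 (Q = -84*13 = -1092)
Q - 1*(-27954) = -1092 - 1*(-27954) = -1092 + 27954 = 26862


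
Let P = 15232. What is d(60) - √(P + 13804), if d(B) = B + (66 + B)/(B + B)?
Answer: 1221/20 - 2*√7259 ≈ -109.35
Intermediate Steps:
d(B) = B + (66 + B)/(2*B) (d(B) = B + (66 + B)/((2*B)) = B + (66 + B)*(1/(2*B)) = B + (66 + B)/(2*B))
d(60) - √(P + 13804) = (½ + 60 + 33/60) - √(15232 + 13804) = (½ + 60 + 33*(1/60)) - √29036 = (½ + 60 + 11/20) - 2*√7259 = 1221/20 - 2*√7259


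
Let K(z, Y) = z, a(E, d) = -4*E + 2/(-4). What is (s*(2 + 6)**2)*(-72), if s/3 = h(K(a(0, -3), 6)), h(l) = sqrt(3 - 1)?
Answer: -13824*sqrt(2) ≈ -19550.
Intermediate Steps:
a(E, d) = -1/2 - 4*E (a(E, d) = -4*E + 2*(-1/4) = -4*E - 1/2 = -1/2 - 4*E)
h(l) = sqrt(2)
s = 3*sqrt(2) ≈ 4.2426
(s*(2 + 6)**2)*(-72) = ((3*sqrt(2))*(2 + 6)**2)*(-72) = ((3*sqrt(2))*8**2)*(-72) = ((3*sqrt(2))*64)*(-72) = (192*sqrt(2))*(-72) = -13824*sqrt(2)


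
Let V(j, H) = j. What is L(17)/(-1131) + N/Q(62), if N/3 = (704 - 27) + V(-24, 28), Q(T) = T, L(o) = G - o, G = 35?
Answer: 738171/23374 ≈ 31.581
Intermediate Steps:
L(o) = 35 - o
N = 1959 (N = 3*((704 - 27) - 24) = 3*(677 - 24) = 3*653 = 1959)
L(17)/(-1131) + N/Q(62) = (35 - 1*17)/(-1131) + 1959/62 = (35 - 17)*(-1/1131) + 1959*(1/62) = 18*(-1/1131) + 1959/62 = -6/377 + 1959/62 = 738171/23374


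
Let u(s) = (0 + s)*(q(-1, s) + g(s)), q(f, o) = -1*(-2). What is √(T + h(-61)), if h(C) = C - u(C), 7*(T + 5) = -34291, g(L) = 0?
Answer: I*√237293/7 ≈ 69.59*I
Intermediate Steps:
q(f, o) = 2
T = -34326/7 (T = -5 + (⅐)*(-34291) = -5 - 34291/7 = -34326/7 ≈ -4903.7)
u(s) = 2*s (u(s) = (0 + s)*(2 + 0) = s*2 = 2*s)
h(C) = -C (h(C) = C - 2*C = -C)
√(T + h(-61)) = √(-34326/7 - 1*(-61)) = √(-34326/7 + 61) = √(-33899/7) = I*√237293/7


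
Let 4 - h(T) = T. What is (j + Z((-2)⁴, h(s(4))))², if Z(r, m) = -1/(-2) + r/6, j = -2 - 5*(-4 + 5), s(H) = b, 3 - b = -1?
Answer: 529/36 ≈ 14.694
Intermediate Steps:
b = 4 (b = 3 - 1*(-1) = 3 + 1 = 4)
s(H) = 4
h(T) = 4 - T
j = -7 (j = -2 - 5*1 = -2 - 5 = -7)
Z(r, m) = ½ + r/6 (Z(r, m) = -1*(-½) + r*(⅙) = ½ + r/6)
(j + Z((-2)⁴, h(s(4))))² = (-7 + (½ + (⅙)*(-2)⁴))² = (-7 + (½ + (⅙)*16))² = (-7 + (½ + 8/3))² = (-7 + 19/6)² = (-23/6)² = 529/36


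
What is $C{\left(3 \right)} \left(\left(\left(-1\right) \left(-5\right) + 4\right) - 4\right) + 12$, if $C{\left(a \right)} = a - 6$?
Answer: $-3$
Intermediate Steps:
$C{\left(a \right)} = -6 + a$ ($C{\left(a \right)} = a - 6 = -6 + a$)
$C{\left(3 \right)} \left(\left(\left(-1\right) \left(-5\right) + 4\right) - 4\right) + 12 = \left(-6 + 3\right) \left(\left(\left(-1\right) \left(-5\right) + 4\right) - 4\right) + 12 = - 3 \left(\left(5 + 4\right) - 4\right) + 12 = - 3 \left(9 - 4\right) + 12 = \left(-3\right) 5 + 12 = -15 + 12 = -3$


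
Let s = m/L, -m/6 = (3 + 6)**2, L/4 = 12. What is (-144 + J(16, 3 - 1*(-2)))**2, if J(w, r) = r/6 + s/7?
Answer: 590247025/28224 ≈ 20913.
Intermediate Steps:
L = 48 (L = 4*12 = 48)
m = -486 (m = -6*(3 + 6)**2 = -6*9**2 = -6*81 = -486)
s = -81/8 (s = -486/48 = -486*1/48 = -81/8 ≈ -10.125)
J(w, r) = -81/56 + r/6 (J(w, r) = r/6 - 81/8/7 = r*(1/6) - 81/8*1/7 = r/6 - 81/56 = -81/56 + r/6)
(-144 + J(16, 3 - 1*(-2)))**2 = (-144 + (-81/56 + (3 - 1*(-2))/6))**2 = (-144 + (-81/56 + (3 + 2)/6))**2 = (-144 + (-81/56 + (1/6)*5))**2 = (-144 + (-81/56 + 5/6))**2 = (-144 - 103/168)**2 = (-24295/168)**2 = 590247025/28224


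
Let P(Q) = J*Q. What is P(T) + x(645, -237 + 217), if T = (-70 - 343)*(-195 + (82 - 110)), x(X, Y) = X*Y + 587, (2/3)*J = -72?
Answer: -9959005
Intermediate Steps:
J = -108 (J = (3/2)*(-72) = -108)
x(X, Y) = 587 + X*Y
T = 92099 (T = -413*(-195 - 28) = -413*(-223) = 92099)
P(Q) = -108*Q
P(T) + x(645, -237 + 217) = -108*92099 + (587 + 645*(-237 + 217)) = -9946692 + (587 + 645*(-20)) = -9946692 + (587 - 12900) = -9946692 - 12313 = -9959005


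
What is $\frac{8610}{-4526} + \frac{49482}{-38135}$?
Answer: $- \frac{276148941}{86299505} \approx -3.1999$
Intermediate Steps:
$\frac{8610}{-4526} + \frac{49482}{-38135} = 8610 \left(- \frac{1}{4526}\right) + 49482 \left(- \frac{1}{38135}\right) = - \frac{4305}{2263} - \frac{49482}{38135} = - \frac{276148941}{86299505}$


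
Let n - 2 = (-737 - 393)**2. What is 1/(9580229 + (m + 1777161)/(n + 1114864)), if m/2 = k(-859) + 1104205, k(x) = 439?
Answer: 2391766/22913669980863 ≈ 1.0438e-7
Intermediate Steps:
n = 1276902 (n = 2 + (-737 - 393)**2 = 2 + (-1130)**2 = 2 + 1276900 = 1276902)
m = 2209288 (m = 2*(439 + 1104205) = 2*1104644 = 2209288)
1/(9580229 + (m + 1777161)/(n + 1114864)) = 1/(9580229 + (2209288 + 1777161)/(1276902 + 1114864)) = 1/(9580229 + 3986449/2391766) = 1/(22913669980863/2391766) = 2391766/22913669980863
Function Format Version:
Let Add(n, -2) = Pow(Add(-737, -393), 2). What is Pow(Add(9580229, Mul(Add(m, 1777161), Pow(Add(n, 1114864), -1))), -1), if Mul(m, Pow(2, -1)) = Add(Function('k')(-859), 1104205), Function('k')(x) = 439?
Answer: Rational(2391766, 22913669980863) ≈ 1.0438e-7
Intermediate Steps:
n = 1276902 (n = Add(2, Pow(Add(-737, -393), 2)) = Add(2, Pow(-1130, 2)) = Add(2, 1276900) = 1276902)
m = 2209288 (m = Mul(2, Add(439, 1104205)) = Mul(2, 1104644) = 2209288)
Pow(Add(9580229, Mul(Add(m, 1777161), Pow(Add(n, 1114864), -1))), -1) = Pow(Add(9580229, Mul(Add(2209288, 1777161), Pow(Add(1276902, 1114864), -1))), -1) = Pow(Add(9580229, Mul(3986449, Pow(2391766, -1))), -1) = Pow(Add(9580229, Mul(3986449, Rational(1, 2391766))), -1) = Pow(Add(9580229, Rational(3986449, 2391766)), -1) = Pow(Rational(22913669980863, 2391766), -1) = Rational(2391766, 22913669980863)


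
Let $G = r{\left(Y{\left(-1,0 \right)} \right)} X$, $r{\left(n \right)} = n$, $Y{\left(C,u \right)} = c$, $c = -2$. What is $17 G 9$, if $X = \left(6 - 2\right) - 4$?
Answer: $0$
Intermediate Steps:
$Y{\left(C,u \right)} = -2$
$X = 0$ ($X = 4 - 4 = 0$)
$G = 0$ ($G = \left(-2\right) 0 = 0$)
$17 G 9 = 17 \cdot 0 \cdot 9 = 0 \cdot 9 = 0$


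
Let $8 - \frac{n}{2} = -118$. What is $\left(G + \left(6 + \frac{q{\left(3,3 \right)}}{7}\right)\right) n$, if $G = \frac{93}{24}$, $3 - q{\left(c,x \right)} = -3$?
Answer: $\frac{5409}{2} \approx 2704.5$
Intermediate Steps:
$n = 252$ ($n = 16 - -236 = 16 + 236 = 252$)
$q{\left(c,x \right)} = 6$ ($q{\left(c,x \right)} = 3 - -3 = 3 + 3 = 6$)
$G = \frac{31}{8}$ ($G = 93 \cdot \frac{1}{24} = \frac{31}{8} \approx 3.875$)
$\left(G + \left(6 + \frac{q{\left(3,3 \right)}}{7}\right)\right) n = \left(\frac{31}{8} + \left(6 + \frac{6}{7}\right)\right) 252 = \left(\frac{31}{8} + \frac{48}{7}\right) 252 = \frac{601}{56} \cdot 252 = \frac{5409}{2}$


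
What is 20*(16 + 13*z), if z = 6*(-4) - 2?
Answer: -6440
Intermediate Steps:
z = -26 (z = -24 - 2 = -26)
20*(16 + 13*z) = 20*(16 + 13*(-26)) = 20*(16 - 338) = 20*(-322) = -6440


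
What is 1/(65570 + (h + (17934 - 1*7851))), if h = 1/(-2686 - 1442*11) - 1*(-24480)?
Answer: 18548/1857266883 ≈ 9.9867e-6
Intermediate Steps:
h = 454055039/18548 (h = 1/(-2686 - 15862) + 24480 = 1/(-18548) + 24480 = -1/18548 + 24480 = 454055039/18548 ≈ 24480.)
1/(65570 + (h + (17934 - 1*7851))) = 1/(65570 + (454055039/18548 + (17934 - 1*7851))) = 1/(65570 + (454055039/18548 + (17934 - 7851))) = 1/(65570 + (454055039/18548 + 10083)) = 1/(65570 + 641074523/18548) = 1/(1857266883/18548) = 18548/1857266883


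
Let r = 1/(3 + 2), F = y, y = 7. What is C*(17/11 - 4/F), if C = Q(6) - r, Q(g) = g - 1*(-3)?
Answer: 60/7 ≈ 8.5714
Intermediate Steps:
F = 7
Q(g) = 3 + g (Q(g) = g + 3 = 3 + g)
r = ⅕ (r = 1/5 = ⅕ ≈ 0.20000)
C = 44/5 (C = (3 + 6) - 1*⅕ = 9 - ⅕ = 44/5 ≈ 8.8000)
C*(17/11 - 4/F) = 44*(17/11 - 4/7)/5 = (44/5)*(75/77) = 60/7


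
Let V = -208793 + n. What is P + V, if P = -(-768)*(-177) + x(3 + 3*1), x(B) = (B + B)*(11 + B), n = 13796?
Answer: -330729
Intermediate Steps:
V = -194997 (V = -208793 + 13796 = -194997)
x(B) = 2*B*(11 + B) (x(B) = (2*B)*(11 + B) = 2*B*(11 + B))
P = -135732 (P = -(-768)*(-177) + 2*(3 + 3*1)*(11 + (3 + 3*1)) = -384*354 + 2*(3 + 3)*(11 + (3 + 3)) = -135936 + 2*6*(11 + 6) = -135936 + 2*6*17 = -135936 + 204 = -135732)
P + V = -135732 - 194997 = -330729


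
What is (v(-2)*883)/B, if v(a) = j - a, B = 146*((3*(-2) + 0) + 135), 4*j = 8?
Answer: 1766/9417 ≈ 0.18753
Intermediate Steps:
j = 2 (j = (1/4)*8 = 2)
B = 18834 (B = 146*((-6 + 0) + 135) = 146*(-6 + 135) = 146*129 = 18834)
v(a) = 2 - a
(v(-2)*883)/B = ((2 - 1*(-2))*883)/18834 = ((2 + 2)*883)*(1/18834) = (4*883)*(1/18834) = 3532*(1/18834) = 1766/9417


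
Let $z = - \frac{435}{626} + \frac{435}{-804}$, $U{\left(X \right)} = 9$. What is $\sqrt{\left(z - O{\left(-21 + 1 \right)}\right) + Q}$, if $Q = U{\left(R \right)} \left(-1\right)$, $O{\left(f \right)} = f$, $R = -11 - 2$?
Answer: $\frac{11 \sqrt{141952699}}{41942} \approx 3.1248$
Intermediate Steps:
$R = -13$ ($R = -11 - 2 = -13$)
$Q = -9$ ($Q = 9 \left(-1\right) = -9$)
$z = - \frac{103675}{83884}$ ($z = \left(-435\right) \frac{1}{626} + 435 \left(- \frac{1}{804}\right) = - \frac{435}{626} - \frac{145}{268} = - \frac{103675}{83884} \approx -1.2359$)
$\sqrt{\left(z - O{\left(-21 + 1 \right)}\right) + Q} = \sqrt{\left(- \frac{103675}{83884} - \left(-21 + 1\right)\right) - 9} = \sqrt{\left(- \frac{103675}{83884} - -20\right) - 9} = \sqrt{\left(- \frac{103675}{83884} + 20\right) - 9} = \sqrt{\frac{1574005}{83884} - 9} = \sqrt{\frac{819049}{83884}} = \frac{11 \sqrt{141952699}}{41942}$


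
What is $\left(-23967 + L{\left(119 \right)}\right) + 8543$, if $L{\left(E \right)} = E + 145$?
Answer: $-15160$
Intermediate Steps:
$L{\left(E \right)} = 145 + E$
$\left(-23967 + L{\left(119 \right)}\right) + 8543 = \left(-23967 + \left(145 + 119\right)\right) + 8543 = \left(-23967 + 264\right) + 8543 = -23703 + 8543 = -15160$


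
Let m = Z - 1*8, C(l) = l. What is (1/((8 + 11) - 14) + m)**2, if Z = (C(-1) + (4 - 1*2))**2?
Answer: 1156/25 ≈ 46.240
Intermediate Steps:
Z = 1 (Z = (-1 + (4 - 1*2))**2 = (-1 + (4 - 2))**2 = (-1 + 2)**2 = 1**2 = 1)
m = -7 (m = 1 - 1*8 = 1 - 8 = -7)
(1/((8 + 11) - 14) + m)**2 = (1/((8 + 11) - 14) - 7)**2 = (1/(19 - 14) - 7)**2 = (1/5 - 7)**2 = (-34/5)**2 = 1156/25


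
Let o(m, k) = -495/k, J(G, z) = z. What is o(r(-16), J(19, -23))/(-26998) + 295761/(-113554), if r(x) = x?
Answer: -45927546306/17627952629 ≈ -2.6054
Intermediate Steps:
o(r(-16), J(19, -23))/(-26998) + 295761/(-113554) = -495/(-23)/(-26998) + 295761/(-113554) = -495*(-1/23)*(-1/26998) + 295761*(-1/113554) = (495/23)*(-1/26998) - 295761/113554 = -495/620954 - 295761/113554 = -45927546306/17627952629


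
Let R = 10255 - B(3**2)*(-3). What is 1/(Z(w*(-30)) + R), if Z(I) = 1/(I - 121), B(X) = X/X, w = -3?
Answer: 31/317997 ≈ 9.7485e-5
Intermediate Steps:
B(X) = 1
Z(I) = 1/(-121 + I)
R = 10258 (R = 10255 - (-3) = 10255 - 1*(-3) = 10255 + 3 = 10258)
1/(Z(w*(-30)) + R) = 1/(1/(-121 - 3*(-30)) + 10258) = 1/(1/(-121 + 90) + 10258) = 1/(1/(-31) + 10258) = 1/(-1/31 + 10258) = 1/(317997/31) = 31/317997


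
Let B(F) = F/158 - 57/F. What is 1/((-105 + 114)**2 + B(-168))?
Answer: 4424/355141 ≈ 0.012457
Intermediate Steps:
B(F) = -57/F + F/158 (B(F) = F*(1/158) - 57/F = F/158 - 57/F = -57/F + F/158)
1/((-105 + 114)**2 + B(-168)) = 1/((-105 + 114)**2 + (-57/(-168) + (1/158)*(-168))) = 1/(9**2 + (-57*(-1/168) - 84/79)) = 1/(81 + (19/56 - 84/79)) = 1/(81 - 3203/4424) = 1/(355141/4424) = 4424/355141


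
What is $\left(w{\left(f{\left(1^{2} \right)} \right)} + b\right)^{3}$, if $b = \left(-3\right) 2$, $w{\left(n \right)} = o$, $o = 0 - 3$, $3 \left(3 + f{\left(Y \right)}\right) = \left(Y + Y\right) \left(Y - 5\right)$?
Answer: $-729$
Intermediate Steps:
$f{\left(Y \right)} = -3 + \frac{2 Y \left(-5 + Y\right)}{3}$ ($f{\left(Y \right)} = -3 + \frac{\left(Y + Y\right) \left(Y - 5\right)}{3} = -3 + \frac{2 Y \left(-5 + Y\right)}{3}$)
$o = -3$
$w{\left(n \right)} = -3$
$b = -6$
$\left(w{\left(f{\left(1^{2} \right)} \right)} + b\right)^{3} = \left(-3 - 6\right)^{3} = \left(-9\right)^{3} = -729$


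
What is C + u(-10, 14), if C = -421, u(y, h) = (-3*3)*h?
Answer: -547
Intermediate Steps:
u(y, h) = -9*h
C + u(-10, 14) = -421 - 9*14 = -421 - 126 = -547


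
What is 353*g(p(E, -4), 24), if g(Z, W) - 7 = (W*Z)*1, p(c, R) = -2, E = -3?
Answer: -14473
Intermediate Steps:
g(Z, W) = 7 + W*Z (g(Z, W) = 7 + (W*Z)*1 = 7 + W*Z)
353*g(p(E, -4), 24) = 353*(7 + 24*(-2)) = 353*(7 - 48) = 353*(-41) = -14473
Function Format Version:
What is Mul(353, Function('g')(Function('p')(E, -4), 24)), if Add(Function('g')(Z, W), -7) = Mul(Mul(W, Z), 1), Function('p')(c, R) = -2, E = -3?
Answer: -14473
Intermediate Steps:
Function('g')(Z, W) = Add(7, Mul(W, Z)) (Function('g')(Z, W) = Add(7, Mul(Mul(W, Z), 1)) = Add(7, Mul(W, Z)))
Mul(353, Function('g')(Function('p')(E, -4), 24)) = Mul(353, Add(7, Mul(24, -2))) = Mul(353, Add(7, -48)) = Mul(353, -41) = -14473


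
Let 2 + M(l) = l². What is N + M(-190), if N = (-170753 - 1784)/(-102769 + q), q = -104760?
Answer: 7491554379/207529 ≈ 36099.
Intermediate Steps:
M(l) = -2 + l²
N = 172537/207529 (N = (-170753 - 1784)/(-102769 - 104760) = -172537/(-207529) = -172537*(-1/207529) = 172537/207529 ≈ 0.83139)
N + M(-190) = 172537/207529 + (-2 + (-190)²) = 172537/207529 + (-2 + 36100) = 172537/207529 + 36098 = 7491554379/207529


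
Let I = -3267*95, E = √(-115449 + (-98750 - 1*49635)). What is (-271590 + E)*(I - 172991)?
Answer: 131274656040 - 483356*I*√263834 ≈ 1.3127e+11 - 2.4827e+8*I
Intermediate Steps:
E = I*√263834 (E = √(-115449 + (-98750 - 49635)) = √(-115449 - 148385) = √(-263834) = I*√263834 ≈ 513.65*I)
I = -310365
(-271590 + E)*(I - 172991) = (-271590 + I*√263834)*(-310365 - 172991) = (-271590 + I*√263834)*(-483356) = 131274656040 - 483356*I*√263834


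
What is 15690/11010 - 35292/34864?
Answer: 1320427/3198772 ≈ 0.41279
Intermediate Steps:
15690/11010 - 35292/34864 = 15690*(1/11010) - 35292*1/34864 = 523/367 - 8823/8716 = 1320427/3198772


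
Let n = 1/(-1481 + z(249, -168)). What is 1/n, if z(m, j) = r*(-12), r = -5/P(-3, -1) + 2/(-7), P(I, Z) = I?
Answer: -10483/7 ≈ -1497.6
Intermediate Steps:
r = 29/21 (r = -5/(-3) + 2/(-7) = -5*(-1/3) + 2*(-1/7) = 5/3 - 2/7 = 29/21 ≈ 1.3810)
z(m, j) = -116/7 (z(m, j) = (29/21)*(-12) = -116/7)
n = -7/10483 (n = 1/(-1481 - 116/7) = 1/(-10483/7) = -7/10483 ≈ -0.00066775)
1/n = 1/(-7/10483) = -10483/7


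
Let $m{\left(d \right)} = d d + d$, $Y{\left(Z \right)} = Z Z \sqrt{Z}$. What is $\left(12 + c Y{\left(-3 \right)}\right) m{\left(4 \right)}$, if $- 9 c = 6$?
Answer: $240 - 120 i \sqrt{3} \approx 240.0 - 207.85 i$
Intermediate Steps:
$c = - \frac{2}{3}$ ($c = \left(- \frac{1}{9}\right) 6 = - \frac{2}{3} \approx -0.66667$)
$Y{\left(Z \right)} = Z^{\frac{5}{2}}$ ($Y{\left(Z \right)} = Z^{2} \sqrt{Z} = Z^{\frac{5}{2}}$)
$m{\left(d \right)} = d + d^{2}$ ($m{\left(d \right)} = d^{2} + d = d + d^{2}$)
$\left(12 + c Y{\left(-3 \right)}\right) m{\left(4 \right)} = \left(12 - \frac{2 \left(-3\right)^{\frac{5}{2}}}{3}\right) 4 \left(1 + 4\right) = \left(12 - \frac{2 \cdot 9 i \sqrt{3}}{3}\right) 4 \cdot 5 = \left(12 - 6 i \sqrt{3}\right) 20 = 240 - 120 i \sqrt{3}$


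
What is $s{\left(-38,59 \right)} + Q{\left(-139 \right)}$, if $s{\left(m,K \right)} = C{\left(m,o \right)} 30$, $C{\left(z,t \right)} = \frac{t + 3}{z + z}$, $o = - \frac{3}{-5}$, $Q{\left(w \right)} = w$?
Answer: $- \frac{2668}{19} \approx -140.42$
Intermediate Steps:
$o = \frac{3}{5}$ ($o = \left(-3\right) \left(- \frac{1}{5}\right) = \frac{3}{5} \approx 0.6$)
$C{\left(z,t \right)} = \frac{3 + t}{2 z}$
$s{\left(m,K \right)} = \frac{54}{m}$ ($s{\left(m,K \right)} = \frac{3 + \frac{3}{5}}{2 m} 30 = \frac{1}{2} \frac{1}{m} \frac{18}{5} \cdot 30 = \frac{9}{5 m} 30 = \frac{54}{m}$)
$s{\left(-38,59 \right)} + Q{\left(-139 \right)} = \frac{54}{-38} - 139 = 54 \left(- \frac{1}{38}\right) - 139 = - \frac{27}{19} - 139 = - \frac{2668}{19}$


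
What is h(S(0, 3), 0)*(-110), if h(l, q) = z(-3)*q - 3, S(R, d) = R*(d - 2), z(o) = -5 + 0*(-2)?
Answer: 330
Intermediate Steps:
z(o) = -5 (z(o) = -5 + 0 = -5)
S(R, d) = R*(-2 + d)
h(l, q) = -3 - 5*q (h(l, q) = -5*q - 3 = -3 - 5*q)
h(S(0, 3), 0)*(-110) = (-3 - 5*0)*(-110) = (-3 + 0)*(-110) = -3*(-110) = 330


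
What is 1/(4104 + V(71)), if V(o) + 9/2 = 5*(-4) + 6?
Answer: 2/8171 ≈ 0.00024477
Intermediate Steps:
V(o) = -37/2 (V(o) = -9/2 + (5*(-4) + 6) = -9/2 + (-20 + 6) = -9/2 - 14 = -37/2)
1/(4104 + V(71)) = 1/(4104 - 37/2) = 1/(8171/2) = 2/8171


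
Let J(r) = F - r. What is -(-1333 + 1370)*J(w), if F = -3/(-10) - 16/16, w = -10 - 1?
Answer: -3811/10 ≈ -381.10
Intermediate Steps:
w = -11
F = -7/10 (F = -3*(-⅒) - 16*1/16 = 3/10 - 1 = -7/10 ≈ -0.70000)
J(r) = -7/10 - r
-(-1333 + 1370)*J(w) = -(-1333 + 1370)*(-7/10 - 1*(-11)) = -37*(-7/10 + 11) = -37*103/10 = -1*3811/10 = -3811/10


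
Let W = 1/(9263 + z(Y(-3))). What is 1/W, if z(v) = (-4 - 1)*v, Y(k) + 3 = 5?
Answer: 9253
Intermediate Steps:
Y(k) = 2 (Y(k) = -3 + 5 = 2)
z(v) = -5*v
W = 1/9253 (W = 1/(9263 - 5*2) = 1/(9263 - 10) = 1/9253 ≈ 0.00010807)
1/W = 1/(1/9253) = 9253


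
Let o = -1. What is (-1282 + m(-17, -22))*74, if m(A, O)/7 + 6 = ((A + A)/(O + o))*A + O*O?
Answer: 3213524/23 ≈ 1.3972e+5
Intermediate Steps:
m(A, O) = -42 + 7*O² + 14*A²/(-1 + O) (m(A, O) = -42 + 7*(((A + A)/(O - 1))*A + O*O) = -42 + 7*(((2*A)/(-1 + O))*A + O²) = -42 + 7*((2*A/(-1 + O))*A + O²) = -42 + 7*(2*A²/(-1 + O) + O²) = -42 + 7*(O² + 2*A²/(-1 + O)) = -42 + (7*O² + 14*A²/(-1 + O)) = -42 + 7*O² + 14*A²/(-1 + O))
(-1282 + m(-17, -22))*74 = (-1282 + 7*(6 + (-22)³ - 1*(-22)² - 6*(-22) + 2*(-17)²)/(-1 - 22))*74 = (-1282 + 7*(6 - 10648 - 1*484 + 132 + 2*289)/(-23))*74 = (-1282 + 7*(-1/23)*(6 - 10648 - 484 + 132 + 578))*74 = (-1282 + 7*(-1/23)*(-10416))*74 = (-1282 + 72912/23)*74 = (43426/23)*74 = 3213524/23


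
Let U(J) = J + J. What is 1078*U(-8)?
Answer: -17248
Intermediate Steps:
U(J) = 2*J
1078*U(-8) = 1078*(2*(-8)) = 1078*(-16) = -17248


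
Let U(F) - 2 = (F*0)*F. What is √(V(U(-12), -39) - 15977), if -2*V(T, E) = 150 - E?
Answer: I*√64286/2 ≈ 126.77*I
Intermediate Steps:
U(F) = 2 (U(F) = 2 + (F*0)*F = 2 + 0*F = 2 + 0 = 2)
V(T, E) = -75 + E/2 (V(T, E) = -(150 - E)/2 = -75 + E/2)
√(V(U(-12), -39) - 15977) = √((-75 + (½)*(-39)) - 15977) = √((-75 - 39/2) - 15977) = √(-189/2 - 15977) = √(-32143/2) = I*√64286/2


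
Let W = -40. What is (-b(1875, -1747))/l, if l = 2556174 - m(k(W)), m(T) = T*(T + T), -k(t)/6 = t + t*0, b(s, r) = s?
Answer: -625/813658 ≈ -0.00076814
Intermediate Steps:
k(t) = -6*t (k(t) = -6*(t + t*0) = -6*(t + 0) = -6*t)
m(T) = 2*T² (m(T) = T*(2*T) = 2*T²)
l = 2440974 (l = 2556174 - 2*(-6*(-40))² = 2556174 - 2*240² = 2556174 - 2*57600 = 2556174 - 1*115200 = 2556174 - 115200 = 2440974)
(-b(1875, -1747))/l = -1*1875/2440974 = -1875*1/2440974 = -625/813658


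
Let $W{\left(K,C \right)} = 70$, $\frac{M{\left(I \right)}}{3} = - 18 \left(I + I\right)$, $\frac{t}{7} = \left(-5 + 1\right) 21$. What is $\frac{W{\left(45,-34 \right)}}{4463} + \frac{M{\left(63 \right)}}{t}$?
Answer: $\frac{361993}{31241} \approx 11.587$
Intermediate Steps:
$t = -588$ ($t = 7 \left(-5 + 1\right) 21 = 7 \left(\left(-4\right) 21\right) = 7 \left(-84\right) = -588$)
$M{\left(I \right)} = - 108 I$ ($M{\left(I \right)} = 3 \left(- 18 \left(I + I\right)\right) = 3 \left(- 18 \cdot 2 I\right) = 3 \left(- 36 I\right) = - 108 I$)
$\frac{W{\left(45,-34 \right)}}{4463} + \frac{M{\left(63 \right)}}{t} = \frac{70}{4463} + \frac{\left(-108\right) 63}{-588} = 70 \cdot \frac{1}{4463} - - \frac{81}{7} = \frac{70}{4463} + \frac{81}{7} = \frac{361993}{31241}$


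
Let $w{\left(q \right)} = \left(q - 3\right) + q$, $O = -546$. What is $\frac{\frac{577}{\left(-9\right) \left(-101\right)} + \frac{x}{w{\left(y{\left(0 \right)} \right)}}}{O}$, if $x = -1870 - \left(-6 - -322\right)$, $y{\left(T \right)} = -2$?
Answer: $- \frac{1991113}{3474198} \approx -0.57311$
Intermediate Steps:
$w{\left(q \right)} = -3 + 2 q$ ($w{\left(q \right)} = \left(-3 + q\right) + q = -3 + 2 q$)
$x = -2186$ ($x = -1870 - \left(-6 + 322\right) = -1870 - 316 = -2186$)
$\frac{\frac{577}{\left(-9\right) \left(-101\right)} + \frac{x}{w{\left(y{\left(0 \right)} \right)}}}{O} = \frac{\frac{577}{\left(-9\right) \left(-101\right)} - \frac{2186}{-3 + 2 \left(-2\right)}}{-546} = \left(\frac{577}{909} - \frac{2186}{-3 - 4}\right) \left(- \frac{1}{546}\right) = \left(577 \cdot \frac{1}{909} - \frac{2186}{-7}\right) \left(- \frac{1}{546}\right) = \left(\frac{577}{909} - - \frac{2186}{7}\right) \left(- \frac{1}{546}\right) = \left(\frac{577}{909} + \frac{2186}{7}\right) \left(- \frac{1}{546}\right) = \frac{1991113}{6363} \left(- \frac{1}{546}\right) = - \frac{1991113}{3474198}$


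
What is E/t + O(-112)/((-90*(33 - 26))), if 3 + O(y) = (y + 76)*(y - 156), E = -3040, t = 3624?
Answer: -102413/6342 ≈ -16.148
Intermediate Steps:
O(y) = -3 + (-156 + y)*(76 + y) (O(y) = -3 + (y + 76)*(y - 156) = -3 + (76 + y)*(-156 + y) = -3 + (-156 + y)*(76 + y))
E/t + O(-112)/((-90*(33 - 26))) = -3040/3624 + (-11859 + (-112)**2 - 80*(-112))/((-90*(33 - 26))) = -3040*1/3624 + (-11859 + 12544 + 8960)/((-90*7)) = -380/453 + 9645/(-630) = -380/453 + 9645*(-1/630) = -380/453 - 643/42 = -102413/6342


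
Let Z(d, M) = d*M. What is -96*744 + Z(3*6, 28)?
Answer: -70920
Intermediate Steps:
Z(d, M) = M*d
-96*744 + Z(3*6, 28) = -96*744 + 28*(3*6) = -71424 + 28*18 = -71424 + 504 = -70920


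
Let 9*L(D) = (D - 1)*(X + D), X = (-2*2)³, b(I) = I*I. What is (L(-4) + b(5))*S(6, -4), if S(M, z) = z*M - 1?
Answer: -14125/9 ≈ -1569.4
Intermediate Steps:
b(I) = I²
S(M, z) = -1 + M*z (S(M, z) = M*z - 1 = -1 + M*z)
X = -64 (X = (-4)³ = -64)
L(D) = (-1 + D)*(-64 + D)/9 (L(D) = ((D - 1)*(-64 + D))/9 = ((-1 + D)*(-64 + D))/9 = (-1 + D)*(-64 + D)/9)
(L(-4) + b(5))*S(6, -4) = ((64/9 - 65/9*(-4) + (⅑)*(-4)²) + 5²)*(-1 + 6*(-4)) = ((64/9 + 260/9 + (⅑)*16) + 25)*(-1 - 24) = ((64/9 + 260/9 + 16/9) + 25)*(-25) = (340/9 + 25)*(-25) = (565/9)*(-25) = -14125/9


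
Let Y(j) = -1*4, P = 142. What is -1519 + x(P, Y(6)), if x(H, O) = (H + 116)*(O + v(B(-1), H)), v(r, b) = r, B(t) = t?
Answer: -2809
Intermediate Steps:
Y(j) = -4
x(H, O) = (-1 + O)*(116 + H) (x(H, O) = (H + 116)*(O - 1) = (116 + H)*(-1 + O) = (-1 + O)*(116 + H))
-1519 + x(P, Y(6)) = -1519 + (-116 - 1*142 + 116*(-4) + 142*(-4)) = -1519 + (-116 - 142 - 464 - 568) = -1519 - 1290 = -2809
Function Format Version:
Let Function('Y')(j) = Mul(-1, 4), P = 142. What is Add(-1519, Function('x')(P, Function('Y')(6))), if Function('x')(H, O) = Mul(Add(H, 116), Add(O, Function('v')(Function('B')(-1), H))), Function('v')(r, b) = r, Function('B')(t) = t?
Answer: -2809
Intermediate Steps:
Function('Y')(j) = -4
Function('x')(H, O) = Mul(Add(-1, O), Add(116, H)) (Function('x')(H, O) = Mul(Add(H, 116), Add(O, -1)) = Mul(Add(116, H), Add(-1, O)) = Mul(Add(-1, O), Add(116, H)))
Add(-1519, Function('x')(P, Function('Y')(6))) = Add(-1519, Add(-116, Mul(-1, 142), Mul(116, -4), Mul(142, -4))) = Add(-1519, Add(-116, -142, -464, -568)) = Add(-1519, -1290) = -2809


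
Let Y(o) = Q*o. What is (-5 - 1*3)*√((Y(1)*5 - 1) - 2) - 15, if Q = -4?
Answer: -15 - 8*I*√23 ≈ -15.0 - 38.367*I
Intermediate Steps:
Y(o) = -4*o
(-5 - 1*3)*√((Y(1)*5 - 1) - 2) - 15 = (-5 - 1*3)*√((-4*1*5 - 1) - 2) - 15 = (-5 - 3)*√((-4*5 - 1) - 2) - 15 = -8*√((-20 - 1) - 2) - 15 = -8*√(-21 - 2) - 15 = -8*I*√23 - 15 = -15 - 8*I*√23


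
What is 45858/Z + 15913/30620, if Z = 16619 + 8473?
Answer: 150288413/64026420 ≈ 2.3473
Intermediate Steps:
Z = 25092
45858/Z + 15913/30620 = 45858/25092 + 15913/30620 = 45858*(1/25092) + 15913*(1/30620) = 7643/4182 + 15913/30620 = 150288413/64026420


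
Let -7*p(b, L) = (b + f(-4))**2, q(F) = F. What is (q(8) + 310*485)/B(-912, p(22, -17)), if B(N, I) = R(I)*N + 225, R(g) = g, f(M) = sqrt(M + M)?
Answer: 152854393874/67568404347 - 28156640512*I*sqrt(2)/67568404347 ≈ 2.2622 - 0.58932*I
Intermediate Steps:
f(M) = sqrt(2)*sqrt(M) (f(M) = sqrt(2*M) = sqrt(2)*sqrt(M))
p(b, L) = -(b + 2*I*sqrt(2))**2/7 (p(b, L) = -(b + sqrt(2)*sqrt(-4))**2/7 = -(b + sqrt(2)*(2*I))**2/7 = -(b + 2*I*sqrt(2))**2/7)
B(N, I) = 225 + I*N (B(N, I) = I*N + 225 = 225 + I*N)
(q(8) + 310*485)/B(-912, p(22, -17)) = (8 + 310*485)/(225 - (22 + 2*I*sqrt(2))**2/7*(-912)) = (8 + 150350)/(225 + 912*(22 + 2*I*sqrt(2))**2/7) = 150358/(225 + 912*(22 + 2*I*sqrt(2))**2/7)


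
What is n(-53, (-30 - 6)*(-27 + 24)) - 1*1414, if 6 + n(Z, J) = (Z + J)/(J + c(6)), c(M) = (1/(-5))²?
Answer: -3834045/2701 ≈ -1419.5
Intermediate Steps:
c(M) = 1/25 (c(M) = (-⅕)² = 1/25)
n(Z, J) = -6 + (J + Z)/(1/25 + J) (n(Z, J) = -6 + (Z + J)/(J + 1/25) = -6 + (J + Z)/(1/25 + J))
n(-53, (-30 - 6)*(-27 + 24)) - 1*1414 = (-6 - 125*(-30 - 6)*(-27 + 24) + 25*(-53))/(1 + 25*((-30 - 6)*(-27 + 24))) - 1*1414 = (-6 - (-4500)*(-3) - 1325)/(1 + 25*(-36*(-3))) - 1414 = (-6 - 125*108 - 1325)/(1 + 25*108) - 1414 = (-6 - 13500 - 1325)/(1 + 2700) - 1414 = -14831/2701 - 1414 = -3834045/2701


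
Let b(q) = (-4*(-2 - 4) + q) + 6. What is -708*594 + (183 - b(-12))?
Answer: -420387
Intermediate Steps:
b(q) = 30 + q (b(q) = (-4*(-6) + q) + 6 = (24 + q) + 6 = 30 + q)
-708*594 + (183 - b(-12)) = -708*594 + (183 - (30 - 12)) = -420552 + (183 - 1*18) = -420552 + (183 - 18) = -420552 + 165 = -420387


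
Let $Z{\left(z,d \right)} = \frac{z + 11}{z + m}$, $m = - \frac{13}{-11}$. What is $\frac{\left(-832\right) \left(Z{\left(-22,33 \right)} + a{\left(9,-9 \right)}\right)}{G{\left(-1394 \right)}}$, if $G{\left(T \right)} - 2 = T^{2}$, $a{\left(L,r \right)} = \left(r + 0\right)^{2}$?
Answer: $- \frac{7766720}{222500751} \approx -0.034907$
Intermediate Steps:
$a{\left(L,r \right)} = r^{2}$
$m = \frac{13}{11}$ ($m = \left(-13\right) \left(- \frac{1}{11}\right) = \frac{13}{11} \approx 1.1818$)
$Z{\left(z,d \right)} = \frac{11 + z}{\frac{13}{11} + z}$ ($Z{\left(z,d \right)} = \frac{z + 11}{z + \frac{13}{11}} = \frac{11 + z}{\frac{13}{11} + z}$)
$G{\left(T \right)} = 2 + T^{2}$
$\frac{\left(-832\right) \left(Z{\left(-22,33 \right)} + a{\left(9,-9 \right)}\right)}{G{\left(-1394 \right)}} = \frac{\left(-832\right) \left(\frac{11 \left(11 - 22\right)}{13 + 11 \left(-22\right)} + \left(-9\right)^{2}\right)}{2 + \left(-1394\right)^{2}} = \frac{\left(-832\right) \left(11 \frac{1}{13 - 242} \left(-11\right) + 81\right)}{2 + 1943236} = \frac{\left(-832\right) \left(11 \frac{1}{-229} \left(-11\right) + 81\right)}{1943238} = - 832 \left(11 \left(- \frac{1}{229}\right) \left(-11\right) + 81\right) \frac{1}{1943238} = - 832 \left(\frac{121}{229} + 81\right) \frac{1}{1943238} = \left(-832\right) \frac{18670}{229} \cdot \frac{1}{1943238} = \left(- \frac{15533440}{229}\right) \frac{1}{1943238} = - \frac{7766720}{222500751}$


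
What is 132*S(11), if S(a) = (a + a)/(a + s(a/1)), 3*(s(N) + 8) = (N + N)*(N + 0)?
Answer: 8712/251 ≈ 34.709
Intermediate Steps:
s(N) = -8 + 2*N²/3 (s(N) = -8 + ((N + N)*(N + 0))/3 = -8 + ((2*N)*N)/3 = -8 + (2*N²)/3 = -8 + 2*N²/3)
S(a) = 2*a/(-8 + a + 2*a²/3) (S(a) = (a + a)/(a + (-8 + 2*(a/1)²/3)) = (2*a)/(a + (-8 + 2*(a*1)²/3)) = (2*a)/(a + (-8 + 2*a²/3)) = (2*a)/(-8 + a + 2*a²/3) = 2*a/(-8 + a + 2*a²/3))
132*S(11) = 132*(6*11/(-24 + 2*11² + 3*11)) = 132*(6*11/(-24 + 2*121 + 33)) = 132*(6*11/(-24 + 242 + 33)) = 132*(6*11/251) = 132*(6*11*(1/251)) = 132*(66/251) = 8712/251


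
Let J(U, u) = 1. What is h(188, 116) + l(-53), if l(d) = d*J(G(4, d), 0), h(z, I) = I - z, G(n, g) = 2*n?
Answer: -125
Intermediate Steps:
l(d) = d (l(d) = d*1 = d)
h(188, 116) + l(-53) = (116 - 1*188) - 53 = (116 - 188) - 53 = -72 - 53 = -125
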